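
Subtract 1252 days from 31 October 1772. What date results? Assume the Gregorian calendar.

May 28, 1769

−366 (one year; includes Feb 29, 1772) → Oct 31, 1771 (886 left).
−365 (one year) → Oct 31, 1770 (521 left).
−365 (one year) → Oct 31, 1769 (156 left).
−31 → Sep 30, 1769 (end of Sep, 30 days; 125 left).
−30 → Aug 31, 1769 (end of Aug, 31 days; 95 left).
−31 → Jul 31, 1769 (end of Jul, 31 days; 64 left).
−31 → Jun 30, 1769 (end of Jun, 30 days; 33 left).
−30 → May 31, 1769 (end of May, 31 days; 3 left).
−3 → May 28, 1769.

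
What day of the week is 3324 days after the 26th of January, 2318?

Friday

Jan 26, 2318 is a Saturday.
3324 mod 7 = 6, so 3324 days after a Saturday is Saturday + 6 = Friday.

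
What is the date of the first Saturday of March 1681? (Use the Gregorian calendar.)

March 1, 1681 is a Saturday.
The first Saturday is therefore March 1 (same day).

March 1, 1681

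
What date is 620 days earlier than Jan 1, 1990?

April 21, 1988

−365 (one year) → Jan 1, 1989 (255 left).
−1 → Dec 31, 1988 (end of Dec, 31 days; 254 left).
−31 → Nov 30, 1988 (end of Nov, 30 days; 223 left).
−30 → Oct 31, 1988 (end of Oct, 31 days; 193 left).
−31 → Sep 30, 1988 (end of Sep, 30 days; 162 left).
−30 → Aug 31, 1988 (end of Aug, 31 days; 132 left).
−31 → Jul 31, 1988 (end of Jul, 31 days; 101 left).
−31 → Jun 30, 1988 (end of Jun, 30 days; 70 left).
−30 → May 31, 1988 (end of May, 31 days; 40 left).
−31 → Apr 30, 1988 (end of Apr, 30 days; 9 left).
−9 → Apr 21, 1988.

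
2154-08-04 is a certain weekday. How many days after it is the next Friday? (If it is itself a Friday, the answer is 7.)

5

Aug 4, 2154 is a Sunday.
From Sunday to the next Friday is 5 days.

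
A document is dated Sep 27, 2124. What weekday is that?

January 1, 2124 is a Saturday.
Jan 1, 2124 → Feb 1, 2124: 31 days (January has 31).
Feb 1, 2124 → Mar 1, 2124: 29 days (February has 29).
Mar 1, 2124 → Apr 1, 2124: 31 days (March has 31).
Apr 1, 2124 → May 1, 2124: 30 days (April has 30).
May 1, 2124 → Jun 1, 2124: 31 days (May has 31).
Jun 1, 2124 → Jul 1, 2124: 30 days (June has 30).
Jul 1, 2124 → Aug 1, 2124: 31 days (July has 31).
Aug 1, 2124 → Sep 1, 2124: 31 days (August has 31).
Sep 1, 2124 → Sep 27, 2124: 26 days.
Total: 270 days.
270 mod 7 = 4, so Saturday + 4 = Wednesday.

Wednesday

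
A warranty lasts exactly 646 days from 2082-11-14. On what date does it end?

+365 (one year) → Nov 14, 2083 (281 left).
Nov has 30 days: +17 → Dec 1, 2083 (264 left).
Dec has 31 days: +31 → Jan 1, 2084 (233 left).
Jan has 31 days: +31 → Feb 1, 2084 (202 left).
Feb has 29 days: +29 → Mar 1, 2084 (173 left).
Mar has 31 days: +31 → Apr 1, 2084 (142 left).
Apr has 30 days: +30 → May 1, 2084 (112 left).
May has 31 days: +31 → Jun 1, 2084 (81 left).
Jun has 30 days: +30 → Jul 1, 2084 (51 left).
Jul has 31 days: +31 → Aug 1, 2084 (20 left).
+20 → Aug 21, 2084.

August 21, 2084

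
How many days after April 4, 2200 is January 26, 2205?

1758

Apr 4, 2200 → Apr 4, 2201: 365 days.
Apr 4, 2201 → Apr 4, 2202: 365 days.
Apr 4, 2202 → Apr 4, 2203: 365 days.
Apr 4, 2203 → Apr 4, 2204: 366 days (Feb 29, 2204 is in that span).
Apr 4, 2204 → May 4, 2204: 30 days (April has 30).
May 4, 2204 → Jun 4, 2204: 31 days (May has 31).
Jun 4, 2204 → Jul 4, 2204: 30 days (June has 30).
Jul 4, 2204 → Aug 4, 2204: 31 days (July has 31).
Aug 4, 2204 → Sep 4, 2204: 31 days (August has 31).
Sep 4, 2204 → Oct 4, 2204: 30 days (September has 30).
Oct 4, 2204 → Nov 4, 2204: 31 days (October has 31).
Nov 4, 2204 → Dec 4, 2204: 30 days (November has 30).
Dec 4, 2204 → Jan 4, 2205: 31 days (December has 31).
Jan 4, 2205 → Jan 26, 2205: 22 days.
Total: 1758 days.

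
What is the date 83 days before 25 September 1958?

July 4, 1958

−25 → Aug 31, 1958 (end of Aug, 31 days; 58 left).
−31 → Jul 31, 1958 (end of Jul, 31 days; 27 left).
−27 → Jul 4, 1958.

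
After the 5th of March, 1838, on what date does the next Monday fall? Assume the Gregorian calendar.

Mar 5, 1838 is a Monday.
From Monday to the next Monday is 7 days.
Mar 5, 1838 + 7 = Mar 12, 1838.

March 12, 1838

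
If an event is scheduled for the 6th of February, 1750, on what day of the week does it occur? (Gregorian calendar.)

Doomsday rule: the anchor day for the 1700s is Sunday. For year 50: 50÷12 = 4 r 2, and 2÷4 = 0, so 4+2+0 = 6.
Sunday + 6 ≡ Saturday — that's 1750's doomsday.
In February the doomsday date is Feb 28 (1750 is not a leap year).
Feb 6 is 22 days before Feb 28; 22 mod 7 = 1, so Saturday − 1 = Friday.

Friday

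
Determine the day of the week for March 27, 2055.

Doomsday rule: the anchor day for the 2000s is Tuesday. For year 55: 55÷12 = 4 r 7, and 7÷4 = 1, so 4+7+1 = 12.
Tuesday + 12 ≡ Sunday — that's 2055's doomsday.
In March the doomsday date is Mar 14.
Mar 27 is 13 days after Mar 14; 13 mod 7 = 6, so Sunday + 6 = Saturday.

Saturday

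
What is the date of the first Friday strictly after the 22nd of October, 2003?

October 24, 2003

Oct 22, 2003 is a Wednesday.
From Wednesday to the next Friday is 2 days.
Oct 22, 2003 + 2 = Oct 24, 2003.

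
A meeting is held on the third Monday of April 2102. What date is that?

April 1, 2102 is a Saturday.
The first Monday is therefore April 3 (2 days later).
The third Monday is 3 + 2×7 = April 17.

April 17, 2102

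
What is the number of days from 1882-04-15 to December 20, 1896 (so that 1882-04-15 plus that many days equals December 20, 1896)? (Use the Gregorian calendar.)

5363

Apr 15, 1882 → Apr 15, 1883: 365 days.
Apr 15, 1883 → Apr 15, 1884: 366 days (Feb 29, 1884 is in that span).
Apr 15, 1884 → Apr 15, 1885: 365 days.
Apr 15, 1885 → Apr 15, 1886: 365 days.
Apr 15, 1886 → Apr 15, 1887: 365 days.
Apr 15, 1887 → Apr 15, 1888: 366 days (Feb 29, 1888 is in that span).
Apr 15, 1888 → Apr 15, 1889: 365 days.
Apr 15, 1889 → Apr 15, 1890: 365 days.
Apr 15, 1890 → Apr 15, 1891: 365 days.
Apr 15, 1891 → Apr 15, 1892: 366 days (Feb 29, 1892 is in that span).
Apr 15, 1892 → Apr 15, 1893: 365 days.
Apr 15, 1893 → Apr 15, 1894: 365 days.
Apr 15, 1894 → Apr 15, 1895: 365 days.
Apr 15, 1895 → Apr 15, 1896: 366 days (Feb 29, 1896 is in that span).
Apr 15, 1896 → May 15, 1896: 30 days (April has 30).
May 15, 1896 → Jun 15, 1896: 31 days (May has 31).
Jun 15, 1896 → Jul 15, 1896: 30 days (June has 30).
Jul 15, 1896 → Aug 15, 1896: 31 days (July has 31).
Aug 15, 1896 → Sep 15, 1896: 31 days (August has 31).
Sep 15, 1896 → Oct 15, 1896: 30 days (September has 30).
Oct 15, 1896 → Nov 15, 1896: 31 days (October has 31).
Nov 15, 1896 → Dec 15, 1896: 30 days (November has 30).
Dec 15, 1896 → Dec 20, 1896: 5 days.
Total: 5363 days.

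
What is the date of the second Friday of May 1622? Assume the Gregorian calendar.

May 1, 1622 is a Sunday.
The first Friday is therefore May 6 (5 days later).
The second Friday is 6 + 1×7 = May 13.

May 13, 1622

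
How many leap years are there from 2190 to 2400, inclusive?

Multiples of 4 in [2190,2400]: 53.
Of those, multiples of 100: 3 (not leap unless ÷400).
Multiples of 400: 1.
Leap years = 53 − 3 + 1 = 51.

51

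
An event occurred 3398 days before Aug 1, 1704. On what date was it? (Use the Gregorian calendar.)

−366 (one year; includes Feb 29, 1704) → Aug 1, 1703 (3032 left).
−365 (one year) → Aug 1, 1702 (2667 left).
−365 (one year) → Aug 1, 1701 (2302 left).
−365 (one year) → Aug 1, 1700 (1937 left).
−365 (one year) → Aug 1, 1699 (1572 left).
−365 (one year) → Aug 1, 1698 (1207 left).
−365 (one year) → Aug 1, 1697 (842 left).
−365 (one year) → Aug 1, 1696 (477 left).
−366 (one year; includes Feb 29, 1696) → Aug 1, 1695 (111 left).
−1 → Jul 31, 1695 (end of Jul, 31 days; 110 left).
−31 → Jun 30, 1695 (end of Jun, 30 days; 79 left).
−30 → May 31, 1695 (end of May, 31 days; 49 left).
−31 → Apr 30, 1695 (end of Apr, 30 days; 18 left).
−18 → Apr 12, 1695.

April 12, 1695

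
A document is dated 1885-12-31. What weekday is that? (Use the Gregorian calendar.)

Doomsday rule: the anchor day for the 1800s is Friday. For year 85: 85÷12 = 7 r 1, and 1÷4 = 0, so 7+1+0 = 8.
Friday + 8 ≡ Saturday — that's 1885's doomsday.
In December the doomsday date is Dec 12.
Dec 31 is 19 days after Dec 12; 19 mod 7 = 5, so Saturday + 5 = Thursday.

Thursday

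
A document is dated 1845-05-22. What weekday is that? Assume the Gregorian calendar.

Doomsday rule: the anchor day for the 1800s is Friday. For year 45: 45÷12 = 3 r 9, and 9÷4 = 2, so 3+9+2 = 14.
Friday + 14 ≡ Friday — that's 1845's doomsday.
In May the doomsday date is May 9.
May 22 is 13 days after May 9; 13 mod 7 = 6, so Friday + 6 = Thursday.

Thursday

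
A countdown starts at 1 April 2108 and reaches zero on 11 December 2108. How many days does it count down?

254

Apr 1, 2108 → May 1, 2108: 30 days (April has 30).
May 1, 2108 → Jun 1, 2108: 31 days (May has 31).
Jun 1, 2108 → Jul 1, 2108: 30 days (June has 30).
Jul 1, 2108 → Aug 1, 2108: 31 days (July has 31).
Aug 1, 2108 → Sep 1, 2108: 31 days (August has 31).
Sep 1, 2108 → Oct 1, 2108: 30 days (September has 30).
Oct 1, 2108 → Nov 1, 2108: 31 days (October has 31).
Nov 1, 2108 → Dec 1, 2108: 30 days (November has 30).
Dec 1, 2108 → Dec 11, 2108: 10 days.
Total: 254 days.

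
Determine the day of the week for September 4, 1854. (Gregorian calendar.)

Doomsday rule: the anchor day for the 1800s is Friday. For year 54: 54÷12 = 4 r 6, and 6÷4 = 1, so 4+6+1 = 11.
Friday + 11 ≡ Tuesday — that's 1854's doomsday.
In September the doomsday date is Sep 5.
Sep 4 is 1 day before Sep 5; 1 mod 7 = 1, so Tuesday − 1 = Monday.

Monday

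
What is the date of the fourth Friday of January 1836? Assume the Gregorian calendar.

January 1, 1836 is a Friday.
The first Friday is therefore January 1 (same day).
The fourth Friday is 1 + 3×7 = January 22.

January 22, 1836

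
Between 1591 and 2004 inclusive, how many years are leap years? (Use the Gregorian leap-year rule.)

Multiples of 4 in [1591,2004]: 104.
Of those, multiples of 100: 5 (not leap unless ÷400).
Multiples of 400: 2.
Leap years = 104 − 5 + 2 = 101.

101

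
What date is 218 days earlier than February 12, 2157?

July 9, 2156

−12 → Jan 31, 2157 (end of Jan, 31 days; 206 left).
−31 → Dec 31, 2156 (end of Dec, 31 days; 175 left).
−31 → Nov 30, 2156 (end of Nov, 30 days; 144 left).
−30 → Oct 31, 2156 (end of Oct, 31 days; 114 left).
−31 → Sep 30, 2156 (end of Sep, 30 days; 83 left).
−30 → Aug 31, 2156 (end of Aug, 31 days; 53 left).
−31 → Jul 31, 2156 (end of Jul, 31 days; 22 left).
−22 → Jul 9, 2156.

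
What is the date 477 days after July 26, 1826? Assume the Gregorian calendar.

+365 (one year) → Jul 26, 1827 (112 left).
Jul has 31 days: +6 → Aug 1, 1827 (106 left).
Aug has 31 days: +31 → Sep 1, 1827 (75 left).
Sep has 30 days: +30 → Oct 1, 1827 (45 left).
Oct has 31 days: +31 → Nov 1, 1827 (14 left).
+14 → Nov 15, 1827.

November 15, 1827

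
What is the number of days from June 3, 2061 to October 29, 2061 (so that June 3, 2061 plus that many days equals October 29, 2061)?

148

Jun 3, 2061 → Jul 3, 2061: 30 days (June has 30).
Jul 3, 2061 → Aug 3, 2061: 31 days (July has 31).
Aug 3, 2061 → Sep 3, 2061: 31 days (August has 31).
Sep 3, 2061 → Oct 3, 2061: 30 days (September has 30).
Oct 3, 2061 → Oct 29, 2061: 26 days.
Total: 148 days.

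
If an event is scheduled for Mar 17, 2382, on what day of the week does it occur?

Doomsday rule: the anchor day for the 2300s is Wednesday. For year 82: 82÷12 = 6 r 10, and 10÷4 = 2, so 6+10+2 = 18.
Wednesday + 18 ≡ Sunday — that's 2382's doomsday.
In March the doomsday date is Mar 14.
Mar 17 is 3 days after Mar 14; 3 mod 7 = 3, so Sunday + 3 = Wednesday.

Wednesday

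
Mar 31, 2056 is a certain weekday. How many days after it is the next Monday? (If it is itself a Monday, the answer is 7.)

3

Mar 31, 2056 is a Friday.
From Friday to the next Monday is 3 days.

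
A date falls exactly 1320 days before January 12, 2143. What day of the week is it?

Tuesday

First find the weekday of Jan 12, 2143. Doomsday rule: the anchor day for the 2100s is Sunday. For year 43: 43÷12 = 3 r 7, and 7÷4 = 1, so 3+7+1 = 11.
Sunday + 11 ≡ Thursday — that's 2143's doomsday.
In January the doomsday date is Jan 3 (2143 is not a leap year).
Jan 12 is 9 days after Jan 3; 9 mod 7 = 2, so Thursday + 2 = Saturday.
1320 mod 7 = 4, so 1320 days before a Saturday is Saturday − 4 = Tuesday.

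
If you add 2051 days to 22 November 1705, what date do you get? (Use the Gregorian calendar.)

+365 (one year) → Nov 22, 1706 (1686 left).
+365 (one year) → Nov 22, 1707 (1321 left).
+366 (one year; includes Feb 29, 1708) → Nov 22, 1708 (955 left).
+365 (one year) → Nov 22, 1709 (590 left).
+365 (one year) → Nov 22, 1710 (225 left).
Nov has 30 days: +9 → Dec 1, 1710 (216 left).
Dec has 31 days: +31 → Jan 1, 1711 (185 left).
Jan has 31 days: +31 → Feb 1, 1711 (154 left).
Feb has 28 days: +28 → Mar 1, 1711 (126 left).
Mar has 31 days: +31 → Apr 1, 1711 (95 left).
Apr has 30 days: +30 → May 1, 1711 (65 left).
May has 31 days: +31 → Jun 1, 1711 (34 left).
Jun has 30 days: +30 → Jul 1, 1711 (4 left).
+4 → Jul 5, 1711.

July 5, 1711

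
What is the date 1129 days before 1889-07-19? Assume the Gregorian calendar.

June 16, 1886

−365 (one year) → Jul 19, 1888 (764 left).
−366 (one year; includes Feb 29, 1888) → Jul 19, 1887 (398 left).
−19 → Jun 30, 1887 (end of Jun, 30 days; 379 left).
−30 → May 31, 1887 (end of May, 31 days; 349 left).
−31 → Apr 30, 1887 (end of Apr, 30 days; 318 left).
−30 → Mar 31, 1887 (end of Mar, 31 days; 288 left).
−31 → Feb 28, 1887 (end of Feb, 28 days; 257 left).
−28 → Jan 31, 1887 (end of Jan, 31 days; 229 left).
−31 → Dec 31, 1886 (end of Dec, 31 days; 198 left).
−31 → Nov 30, 1886 (end of Nov, 30 days; 167 left).
−30 → Oct 31, 1886 (end of Oct, 31 days; 137 left).
−31 → Sep 30, 1886 (end of Sep, 30 days; 106 left).
−30 → Aug 31, 1886 (end of Aug, 31 days; 76 left).
−31 → Jul 31, 1886 (end of Jul, 31 days; 45 left).
−31 → Jun 30, 1886 (end of Jun, 30 days; 14 left).
−14 → Jun 16, 1886.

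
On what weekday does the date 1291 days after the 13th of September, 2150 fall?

Sep 13, 2150 is a Sunday.
1291 mod 7 = 3, so 1291 days after a Sunday is Sunday + 3 = Wednesday.

Wednesday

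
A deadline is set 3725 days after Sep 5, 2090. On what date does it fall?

+365 (one year) → Sep 5, 2091 (3360 left).
+366 (one year; includes Feb 29, 2092) → Sep 5, 2092 (2994 left).
+365 (one year) → Sep 5, 2093 (2629 left).
+365 (one year) → Sep 5, 2094 (2264 left).
+365 (one year) → Sep 5, 2095 (1899 left).
+366 (one year; includes Feb 29, 2096) → Sep 5, 2096 (1533 left).
+365 (one year) → Sep 5, 2097 (1168 left).
+365 (one year) → Sep 5, 2098 (803 left).
+365 (one year) → Sep 5, 2099 (438 left).
+365 (one year) → Sep 5, 2100 (73 left).
Sep has 30 days: +26 → Oct 1, 2100 (47 left).
Oct has 31 days: +31 → Nov 1, 2100 (16 left).
+16 → Nov 17, 2100.

November 17, 2100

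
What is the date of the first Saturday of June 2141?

June 1, 2141 is a Thursday.
The first Saturday is therefore June 3 (2 days later).

June 3, 2141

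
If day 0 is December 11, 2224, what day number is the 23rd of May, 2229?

1624

Dec 11, 2224 → Dec 11, 2225: 365 days.
Dec 11, 2225 → Dec 11, 2226: 365 days.
Dec 11, 2226 → Dec 11, 2227: 365 days.
Dec 11, 2227 → Dec 11, 2228: 366 days (Feb 29, 2228 is in that span).
Dec 11, 2228 → Jan 11, 2229: 31 days (December has 31).
Jan 11, 2229 → Feb 11, 2229: 31 days (January has 31).
Feb 11, 2229 → Mar 11, 2229: 28 days (February has 28).
Mar 11, 2229 → Apr 11, 2229: 31 days (March has 31).
Apr 11, 2229 → May 11, 2229: 30 days (April has 30).
May 11, 2229 → May 23, 2229: 12 days.
Total: 1624 days.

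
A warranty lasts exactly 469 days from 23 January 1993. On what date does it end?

+365 (one year) → Jan 23, 1994 (104 left).
Jan has 31 days: +9 → Feb 1, 1994 (95 left).
Feb has 28 days: +28 → Mar 1, 1994 (67 left).
Mar has 31 days: +31 → Apr 1, 1994 (36 left).
Apr has 30 days: +30 → May 1, 1994 (6 left).
+6 → May 7, 1994.

May 7, 1994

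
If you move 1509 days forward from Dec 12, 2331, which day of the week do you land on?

Dec 12, 2331 is a Saturday.
1509 mod 7 = 4, so 1509 days after a Saturday is Saturday + 4 = Wednesday.

Wednesday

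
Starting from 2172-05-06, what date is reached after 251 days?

January 12, 2173

May has 31 days: +26 → Jun 1, 2172 (225 left).
Jun has 30 days: +30 → Jul 1, 2172 (195 left).
Jul has 31 days: +31 → Aug 1, 2172 (164 left).
Aug has 31 days: +31 → Sep 1, 2172 (133 left).
Sep has 30 days: +30 → Oct 1, 2172 (103 left).
Oct has 31 days: +31 → Nov 1, 2172 (72 left).
Nov has 30 days: +30 → Dec 1, 2172 (42 left).
Dec has 31 days: +31 → Jan 1, 2173 (11 left).
+11 → Jan 12, 2173.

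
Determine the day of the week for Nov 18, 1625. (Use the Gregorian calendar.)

Doomsday rule: the anchor day for the 1600s is Tuesday. For year 25: 25÷12 = 2 r 1, and 1÷4 = 0, so 2+1+0 = 3.
Tuesday + 3 ≡ Friday — that's 1625's doomsday.
In November the doomsday date is Nov 7.
Nov 18 is 11 days after Nov 7; 11 mod 7 = 4, so Friday + 4 = Tuesday.

Tuesday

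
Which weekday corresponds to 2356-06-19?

Doomsday rule: the anchor day for the 2300s is Wednesday. For year 56: 56÷12 = 4 r 8, and 8÷4 = 2, so 4+8+2 = 14.
Wednesday + 14 ≡ Wednesday — that's 2356's doomsday.
In June the doomsday date is Jun 6.
Jun 19 is 13 days after Jun 6; 13 mod 7 = 6, so Wednesday + 6 = Tuesday.

Tuesday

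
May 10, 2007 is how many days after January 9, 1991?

5965

Jan 9, 1991 → Jan 9, 1992: 365 days.
Jan 9, 1992 → Jan 9, 1993: 366 days (Feb 29, 1992 is in that span).
Jan 9, 1993 → Jan 9, 1994: 365 days.
Jan 9, 1994 → Jan 9, 1995: 365 days.
Jan 9, 1995 → Jan 9, 1996: 365 days.
Jan 9, 1996 → Jan 9, 1997: 366 days (Feb 29, 1996 is in that span).
Jan 9, 1997 → Jan 9, 1998: 365 days.
Jan 9, 1998 → Jan 9, 1999: 365 days.
Jan 9, 1999 → Jan 9, 2000: 365 days.
Jan 9, 2000 → Jan 9, 2001: 366 days (Feb 29, 2000 is in that span).
Jan 9, 2001 → Jan 9, 2002: 365 days.
Jan 9, 2002 → Jan 9, 2003: 365 days.
Jan 9, 2003 → Jan 9, 2004: 365 days.
Jan 9, 2004 → Jan 9, 2005: 366 days (Feb 29, 2004 is in that span).
Jan 9, 2005 → Jan 9, 2006: 365 days.
Jan 9, 2006 → Jan 9, 2007: 365 days.
Jan 9, 2007 → Feb 9, 2007: 31 days (January has 31).
Feb 9, 2007 → Mar 9, 2007: 28 days (February has 28).
Mar 9, 2007 → Apr 9, 2007: 31 days (March has 31).
Apr 9, 2007 → May 9, 2007: 30 days (April has 30).
May 9, 2007 → May 10, 2007: 1 days.
Total: 5965 days.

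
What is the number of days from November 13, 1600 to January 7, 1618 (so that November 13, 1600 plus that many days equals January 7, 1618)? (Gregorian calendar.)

6264

Nov 13, 1600 → Nov 13, 1601: 365 days.
Nov 13, 1601 → Nov 13, 1602: 365 days.
Nov 13, 1602 → Nov 13, 1603: 365 days.
Nov 13, 1603 → Nov 13, 1604: 366 days (Feb 29, 1604 is in that span).
Nov 13, 1604 → Nov 13, 1605: 365 days.
Nov 13, 1605 → Nov 13, 1606: 365 days.
Nov 13, 1606 → Nov 13, 1607: 365 days.
Nov 13, 1607 → Nov 13, 1608: 366 days (Feb 29, 1608 is in that span).
Nov 13, 1608 → Nov 13, 1609: 365 days.
Nov 13, 1609 → Nov 13, 1610: 365 days.
Nov 13, 1610 → Nov 13, 1611: 365 days.
Nov 13, 1611 → Nov 13, 1612: 366 days (Feb 29, 1612 is in that span).
Nov 13, 1612 → Nov 13, 1613: 365 days.
Nov 13, 1613 → Nov 13, 1614: 365 days.
Nov 13, 1614 → Nov 13, 1615: 365 days.
Nov 13, 1615 → Nov 13, 1616: 366 days (Feb 29, 1616 is in that span).
Nov 13, 1616 → Nov 13, 1617: 365 days.
Nov 13, 1617 → Dec 13, 1617: 30 days (November has 30).
Dec 13, 1617 → Jan 7, 1618: 25 days.
Total: 6264 days.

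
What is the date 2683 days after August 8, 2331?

+366 (one year; includes Feb 29, 2332) → Aug 8, 2332 (2317 left).
+365 (one year) → Aug 8, 2333 (1952 left).
+365 (one year) → Aug 8, 2334 (1587 left).
+365 (one year) → Aug 8, 2335 (1222 left).
+366 (one year; includes Feb 29, 2336) → Aug 8, 2336 (856 left).
+365 (one year) → Aug 8, 2337 (491 left).
+365 (one year) → Aug 8, 2338 (126 left).
Aug has 31 days: +24 → Sep 1, 2338 (102 left).
Sep has 30 days: +30 → Oct 1, 2338 (72 left).
Oct has 31 days: +31 → Nov 1, 2338 (41 left).
Nov has 30 days: +30 → Dec 1, 2338 (11 left).
+11 → Dec 12, 2338.

December 12, 2338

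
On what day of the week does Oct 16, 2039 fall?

January 1, 2039 is a Saturday.
Jan 1, 2039 → Feb 1, 2039: 31 days (January has 31).
Feb 1, 2039 → Mar 1, 2039: 28 days (February has 28).
Mar 1, 2039 → Apr 1, 2039: 31 days (March has 31).
Apr 1, 2039 → May 1, 2039: 30 days (April has 30).
May 1, 2039 → Jun 1, 2039: 31 days (May has 31).
Jun 1, 2039 → Jul 1, 2039: 30 days (June has 30).
Jul 1, 2039 → Aug 1, 2039: 31 days (July has 31).
Aug 1, 2039 → Sep 1, 2039: 31 days (August has 31).
Sep 1, 2039 → Oct 1, 2039: 30 days (September has 30).
Oct 1, 2039 → Oct 16, 2039: 15 days.
Total: 288 days.
288 mod 7 = 1, so Saturday + 1 = Sunday.

Sunday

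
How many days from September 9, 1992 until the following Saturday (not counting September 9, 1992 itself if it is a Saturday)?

3

Sep 9, 1992 is a Wednesday.
From Wednesday to the next Saturday is 3 days.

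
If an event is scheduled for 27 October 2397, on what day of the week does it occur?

Monday

Doomsday rule: the anchor day for the 2300s is Wednesday. For year 97: 97÷12 = 8 r 1, and 1÷4 = 0, so 8+1+0 = 9.
Wednesday + 9 ≡ Friday — that's 2397's doomsday.
In October the doomsday date is Oct 10.
Oct 27 is 17 days after Oct 10; 17 mod 7 = 3, so Friday + 3 = Monday.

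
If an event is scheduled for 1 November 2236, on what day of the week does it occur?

Tuesday

Doomsday rule: the anchor day for the 2200s is Friday. For year 36: 36÷12 = 3 r 0, and 0÷4 = 0, so 3+0+0 = 3.
Friday + 3 ≡ Monday — that's 2236's doomsday.
In November the doomsday date is Nov 7.
Nov 1 is 6 days before Nov 7; 6 mod 7 = 6, so Monday − 6 = Tuesday.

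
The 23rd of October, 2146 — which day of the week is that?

Doomsday rule: the anchor day for the 2100s is Sunday. For year 46: 46÷12 = 3 r 10, and 10÷4 = 2, so 3+10+2 = 15.
Sunday + 15 ≡ Monday — that's 2146's doomsday.
In October the doomsday date is Oct 10.
Oct 23 is 13 days after Oct 10; 13 mod 7 = 6, so Monday + 6 = Sunday.

Sunday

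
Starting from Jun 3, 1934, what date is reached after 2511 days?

+365 (one year) → Jun 3, 1935 (2146 left).
+366 (one year; includes Feb 29, 1936) → Jun 3, 1936 (1780 left).
+365 (one year) → Jun 3, 1937 (1415 left).
+365 (one year) → Jun 3, 1938 (1050 left).
+365 (one year) → Jun 3, 1939 (685 left).
+366 (one year; includes Feb 29, 1940) → Jun 3, 1940 (319 left).
Jun has 30 days: +28 → Jul 1, 1940 (291 left).
Jul has 31 days: +31 → Aug 1, 1940 (260 left).
Aug has 31 days: +31 → Sep 1, 1940 (229 left).
Sep has 30 days: +30 → Oct 1, 1940 (199 left).
Oct has 31 days: +31 → Nov 1, 1940 (168 left).
Nov has 30 days: +30 → Dec 1, 1940 (138 left).
Dec has 31 days: +31 → Jan 1, 1941 (107 left).
Jan has 31 days: +31 → Feb 1, 1941 (76 left).
Feb has 28 days: +28 → Mar 1, 1941 (48 left).
Mar has 31 days: +31 → Apr 1, 1941 (17 left).
+17 → Apr 18, 1941.

April 18, 1941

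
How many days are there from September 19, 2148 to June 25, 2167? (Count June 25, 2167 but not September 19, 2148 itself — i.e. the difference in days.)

6853

Sep 19, 2148 → Sep 19, 2149: 365 days.
Sep 19, 2149 → Sep 19, 2150: 365 days.
Sep 19, 2150 → Sep 19, 2151: 365 days.
Sep 19, 2151 → Sep 19, 2152: 366 days (Feb 29, 2152 is in that span).
Sep 19, 2152 → Sep 19, 2153: 365 days.
Sep 19, 2153 → Sep 19, 2154: 365 days.
Sep 19, 2154 → Sep 19, 2155: 365 days.
Sep 19, 2155 → Sep 19, 2156: 366 days (Feb 29, 2156 is in that span).
Sep 19, 2156 → Sep 19, 2157: 365 days.
Sep 19, 2157 → Sep 19, 2158: 365 days.
Sep 19, 2158 → Sep 19, 2159: 365 days.
Sep 19, 2159 → Sep 19, 2160: 366 days (Feb 29, 2160 is in that span).
Sep 19, 2160 → Sep 19, 2161: 365 days.
Sep 19, 2161 → Sep 19, 2162: 365 days.
Sep 19, 2162 → Sep 19, 2163: 365 days.
Sep 19, 2163 → Sep 19, 2164: 366 days (Feb 29, 2164 is in that span).
Sep 19, 2164 → Sep 19, 2165: 365 days.
Sep 19, 2165 → Sep 19, 2166: 365 days.
Sep 19, 2166 → Oct 19, 2166: 30 days (September has 30).
Oct 19, 2166 → Nov 19, 2166: 31 days (October has 31).
Nov 19, 2166 → Dec 19, 2166: 30 days (November has 30).
Dec 19, 2166 → Jan 19, 2167: 31 days (December has 31).
Jan 19, 2167 → Feb 19, 2167: 31 days (January has 31).
Feb 19, 2167 → Mar 19, 2167: 28 days (February has 28).
Mar 19, 2167 → Apr 19, 2167: 31 days (March has 31).
Apr 19, 2167 → May 19, 2167: 30 days (April has 30).
May 19, 2167 → Jun 19, 2167: 31 days (May has 31).
Jun 19, 2167 → Jun 25, 2167: 6 days.
Total: 6853 days.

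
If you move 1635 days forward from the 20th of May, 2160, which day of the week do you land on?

First find the weekday of May 20, 2160. Doomsday rule: the anchor day for the 2100s is Sunday. For year 60: 60÷12 = 5 r 0, and 0÷4 = 0, so 5+0+0 = 5.
Sunday + 5 ≡ Friday — that's 2160's doomsday.
In May the doomsday date is May 9.
May 20 is 11 days after May 9; 11 mod 7 = 4, so Friday + 4 = Tuesday.
1635 mod 7 = 4, so 1635 days after a Tuesday is Tuesday + 4 = Saturday.

Saturday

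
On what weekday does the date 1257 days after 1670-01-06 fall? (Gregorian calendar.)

Friday

Jan 6, 1670 is a Monday.
1257 mod 7 = 4, so 1257 days after a Monday is Monday + 4 = Friday.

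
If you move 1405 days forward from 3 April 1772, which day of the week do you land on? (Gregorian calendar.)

Apr 3, 1772 is a Friday.
1405 mod 7 = 5, so 1405 days after a Friday is Friday + 5 = Wednesday.

Wednesday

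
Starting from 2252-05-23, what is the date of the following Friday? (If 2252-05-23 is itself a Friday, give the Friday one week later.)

May 23, 2252 is a Sunday.
From Sunday to the next Friday is 5 days.
May 23, 2252 + 5 = May 28, 2252.

May 28, 2252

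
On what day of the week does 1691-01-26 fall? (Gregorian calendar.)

Doomsday rule: the anchor day for the 1600s is Tuesday. For year 91: 91÷12 = 7 r 7, and 7÷4 = 1, so 7+7+1 = 15.
Tuesday + 15 ≡ Wednesday — that's 1691's doomsday.
In January the doomsday date is Jan 3 (1691 is not a leap year).
Jan 26 is 23 days after Jan 3; 23 mod 7 = 2, so Wednesday + 2 = Friday.

Friday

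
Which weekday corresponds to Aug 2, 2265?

Wednesday

Doomsday rule: the anchor day for the 2200s is Friday. For year 65: 65÷12 = 5 r 5, and 5÷4 = 1, so 5+5+1 = 11.
Friday + 11 ≡ Tuesday — that's 2265's doomsday.
In August the doomsday date is Aug 8.
Aug 2 is 6 days before Aug 8; 6 mod 7 = 6, so Tuesday − 6 = Wednesday.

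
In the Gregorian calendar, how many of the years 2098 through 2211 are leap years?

26

Multiples of 4 in [2098,2211]: 28.
Of those, multiples of 100: 2 (not leap unless ÷400).
Multiples of 400: 0.
Leap years = 28 − 2 + 0 = 26.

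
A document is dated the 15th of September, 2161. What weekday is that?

Tuesday

Doomsday rule: the anchor day for the 2100s is Sunday. For year 61: 61÷12 = 5 r 1, and 1÷4 = 0, so 5+1+0 = 6.
Sunday + 6 ≡ Saturday — that's 2161's doomsday.
In September the doomsday date is Sep 5.
Sep 15 is 10 days after Sep 5; 10 mod 7 = 3, so Saturday + 3 = Tuesday.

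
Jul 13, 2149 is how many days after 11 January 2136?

4932

Jan 11, 2136 → Jan 11, 2137: 366 days (Feb 29, 2136 is in that span).
Jan 11, 2137 → Jan 11, 2138: 365 days.
Jan 11, 2138 → Jan 11, 2139: 365 days.
Jan 11, 2139 → Jan 11, 2140: 365 days.
Jan 11, 2140 → Jan 11, 2141: 366 days (Feb 29, 2140 is in that span).
Jan 11, 2141 → Jan 11, 2142: 365 days.
Jan 11, 2142 → Jan 11, 2143: 365 days.
Jan 11, 2143 → Jan 11, 2144: 365 days.
Jan 11, 2144 → Jan 11, 2145: 366 days (Feb 29, 2144 is in that span).
Jan 11, 2145 → Jan 11, 2146: 365 days.
Jan 11, 2146 → Jan 11, 2147: 365 days.
Jan 11, 2147 → Jan 11, 2148: 365 days.
Jan 11, 2148 → Jan 11, 2149: 366 days (Feb 29, 2148 is in that span).
Jan 11, 2149 → Feb 11, 2149: 31 days (January has 31).
Feb 11, 2149 → Mar 11, 2149: 28 days (February has 28).
Mar 11, 2149 → Apr 11, 2149: 31 days (March has 31).
Apr 11, 2149 → May 11, 2149: 30 days (April has 30).
May 11, 2149 → Jun 11, 2149: 31 days (May has 31).
Jun 11, 2149 → Jul 11, 2149: 30 days (June has 30).
Jul 11, 2149 → Jul 13, 2149: 2 days.
Total: 4932 days.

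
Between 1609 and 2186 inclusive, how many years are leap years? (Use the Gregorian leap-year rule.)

140

Multiples of 4 in [1609,2186]: 144.
Of those, multiples of 100: 5 (not leap unless ÷400).
Multiples of 400: 1.
Leap years = 144 − 5 + 1 = 140.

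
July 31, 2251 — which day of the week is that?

Doomsday rule: the anchor day for the 2200s is Friday. For year 51: 51÷12 = 4 r 3, and 3÷4 = 0, so 4+3+0 = 7.
Friday + 7 ≡ Friday — that's 2251's doomsday.
In July the doomsday date is Jul 11.
Jul 31 is 20 days after Jul 11; 20 mod 7 = 6, so Friday + 6 = Thursday.

Thursday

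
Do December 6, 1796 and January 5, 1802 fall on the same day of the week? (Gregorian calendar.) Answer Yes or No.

From Dec 6, 1796 to Jan 5, 1802 is 1855 days.
1855 mod 7 = 0, so they are the same weekday.
(Dec 6, 1796 is a Tuesday; Jan 5, 1802 is a Tuesday.)

Yes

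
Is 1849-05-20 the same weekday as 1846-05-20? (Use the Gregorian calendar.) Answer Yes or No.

From May 20, 1846 to May 20, 1849 is 1096 days.
1096 mod 7 = 4, so they are different weekdays.
(May 20, 1846 is a Wednesday; May 20, 1849 is a Sunday.)

No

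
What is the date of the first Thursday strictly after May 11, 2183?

May 11, 2183 is a Sunday.
From Sunday to the next Thursday is 4 days.
May 11, 2183 + 4 = May 15, 2183.

May 15, 2183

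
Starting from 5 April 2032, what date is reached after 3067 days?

+365 (one year) → Apr 5, 2033 (2702 left).
+365 (one year) → Apr 5, 2034 (2337 left).
+365 (one year) → Apr 5, 2035 (1972 left).
+366 (one year; includes Feb 29, 2036) → Apr 5, 2036 (1606 left).
+365 (one year) → Apr 5, 2037 (1241 left).
+365 (one year) → Apr 5, 2038 (876 left).
+365 (one year) → Apr 5, 2039 (511 left).
+366 (one year; includes Feb 29, 2040) → Apr 5, 2040 (145 left).
Apr has 30 days: +26 → May 1, 2040 (119 left).
May has 31 days: +31 → Jun 1, 2040 (88 left).
Jun has 30 days: +30 → Jul 1, 2040 (58 left).
Jul has 31 days: +31 → Aug 1, 2040 (27 left).
+27 → Aug 28, 2040.

August 28, 2040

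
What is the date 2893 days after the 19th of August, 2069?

July 21, 2077

+365 (one year) → Aug 19, 2070 (2528 left).
+365 (one year) → Aug 19, 2071 (2163 left).
+366 (one year; includes Feb 29, 2072) → Aug 19, 2072 (1797 left).
+365 (one year) → Aug 19, 2073 (1432 left).
+365 (one year) → Aug 19, 2074 (1067 left).
+365 (one year) → Aug 19, 2075 (702 left).
+366 (one year; includes Feb 29, 2076) → Aug 19, 2076 (336 left).
Aug has 31 days: +13 → Sep 1, 2076 (323 left).
Sep has 30 days: +30 → Oct 1, 2076 (293 left).
Oct has 31 days: +31 → Nov 1, 2076 (262 left).
Nov has 30 days: +30 → Dec 1, 2076 (232 left).
Dec has 31 days: +31 → Jan 1, 2077 (201 left).
Jan has 31 days: +31 → Feb 1, 2077 (170 left).
Feb has 28 days: +28 → Mar 1, 2077 (142 left).
Mar has 31 days: +31 → Apr 1, 2077 (111 left).
Apr has 30 days: +30 → May 1, 2077 (81 left).
May has 31 days: +31 → Jun 1, 2077 (50 left).
Jun has 30 days: +30 → Jul 1, 2077 (20 left).
+20 → Jul 21, 2077.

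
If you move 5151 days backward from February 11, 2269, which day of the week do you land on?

First find the weekday of Feb 11, 2269. Doomsday rule: the anchor day for the 2200s is Friday. For year 69: 69÷12 = 5 r 9, and 9÷4 = 2, so 5+9+2 = 16.
Friday + 16 ≡ Sunday — that's 2269's doomsday.
In February the doomsday date is Feb 28 (2269 is not a leap year).
Feb 11 is 17 days before Feb 28; 17 mod 7 = 3, so Sunday − 3 = Thursday.
5151 mod 7 = 6, so 5151 days before a Thursday is Thursday − 6 = Friday.

Friday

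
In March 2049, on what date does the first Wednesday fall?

March 1, 2049 is a Monday.
The first Wednesday is therefore March 3 (2 days later).

March 3, 2049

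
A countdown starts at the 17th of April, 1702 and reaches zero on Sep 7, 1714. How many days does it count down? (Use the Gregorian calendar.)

4526

Apr 17, 1702 → Apr 17, 1703: 365 days.
Apr 17, 1703 → Apr 17, 1704: 366 days (Feb 29, 1704 is in that span).
Apr 17, 1704 → Apr 17, 1705: 365 days.
Apr 17, 1705 → Apr 17, 1706: 365 days.
Apr 17, 1706 → Apr 17, 1707: 365 days.
Apr 17, 1707 → Apr 17, 1708: 366 days (Feb 29, 1708 is in that span).
Apr 17, 1708 → Apr 17, 1709: 365 days.
Apr 17, 1709 → Apr 17, 1710: 365 days.
Apr 17, 1710 → Apr 17, 1711: 365 days.
Apr 17, 1711 → Apr 17, 1712: 366 days (Feb 29, 1712 is in that span).
Apr 17, 1712 → Apr 17, 1713: 365 days.
Apr 17, 1713 → Apr 17, 1714: 365 days.
Apr 17, 1714 → May 17, 1714: 30 days (April has 30).
May 17, 1714 → Jun 17, 1714: 31 days (May has 31).
Jun 17, 1714 → Jul 17, 1714: 30 days (June has 30).
Jul 17, 1714 → Aug 17, 1714: 31 days (July has 31).
Aug 17, 1714 → Sep 7, 1714: 21 days.
Total: 4526 days.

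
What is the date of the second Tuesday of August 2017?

August 1, 2017 is a Tuesday.
The first Tuesday is therefore August 1 (same day).
The second Tuesday is 1 + 1×7 = August 8.

August 8, 2017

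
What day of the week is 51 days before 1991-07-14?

Friday

Jul 14, 1991 is a Sunday.
51 mod 7 = 2, so 51 days before a Sunday is Sunday − 2 = Friday.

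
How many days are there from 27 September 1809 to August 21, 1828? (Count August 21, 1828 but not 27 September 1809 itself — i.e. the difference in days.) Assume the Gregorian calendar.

Sep 27, 1809 → Sep 27, 1810: 365 days.
Sep 27, 1810 → Sep 27, 1811: 365 days.
Sep 27, 1811 → Sep 27, 1812: 366 days (Feb 29, 1812 is in that span).
Sep 27, 1812 → Sep 27, 1813: 365 days.
Sep 27, 1813 → Sep 27, 1814: 365 days.
Sep 27, 1814 → Sep 27, 1815: 365 days.
Sep 27, 1815 → Sep 27, 1816: 366 days (Feb 29, 1816 is in that span).
Sep 27, 1816 → Sep 27, 1817: 365 days.
Sep 27, 1817 → Sep 27, 1818: 365 days.
Sep 27, 1818 → Sep 27, 1819: 365 days.
Sep 27, 1819 → Sep 27, 1820: 366 days (Feb 29, 1820 is in that span).
Sep 27, 1820 → Sep 27, 1821: 365 days.
Sep 27, 1821 → Sep 27, 1822: 365 days.
Sep 27, 1822 → Sep 27, 1823: 365 days.
Sep 27, 1823 → Sep 27, 1824: 366 days (Feb 29, 1824 is in that span).
Sep 27, 1824 → Sep 27, 1825: 365 days.
Sep 27, 1825 → Sep 27, 1826: 365 days.
Sep 27, 1826 → Sep 27, 1827: 365 days.
Sep 27, 1827 → Oct 27, 1827: 30 days (September has 30).
Oct 27, 1827 → Nov 27, 1827: 31 days (October has 31).
Nov 27, 1827 → Dec 27, 1827: 30 days (November has 30).
Dec 27, 1827 → Jan 27, 1828: 31 days (December has 31).
Jan 27, 1828 → Feb 27, 1828: 31 days (January has 31).
Feb 27, 1828 → Mar 27, 1828: 29 days (February has 29).
Mar 27, 1828 → Apr 27, 1828: 31 days (March has 31).
Apr 27, 1828 → May 27, 1828: 30 days (April has 30).
May 27, 1828 → Jun 27, 1828: 31 days (May has 31).
Jun 27, 1828 → Jul 27, 1828: 30 days (June has 30).
Jul 27, 1828 → Aug 21, 1828: 25 days.
Total: 6903 days.

6903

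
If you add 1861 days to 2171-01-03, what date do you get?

February 7, 2176

+365 (one year) → Jan 3, 2172 (1496 left).
+366 (one year; includes Feb 29, 2172) → Jan 3, 2173 (1130 left).
+365 (one year) → Jan 3, 2174 (765 left).
+365 (one year) → Jan 3, 2175 (400 left).
Jan has 31 days: +29 → Feb 1, 2175 (371 left).
Feb has 28 days: +28 → Mar 1, 2175 (343 left).
Mar has 31 days: +31 → Apr 1, 2175 (312 left).
Apr has 30 days: +30 → May 1, 2175 (282 left).
May has 31 days: +31 → Jun 1, 2175 (251 left).
Jun has 30 days: +30 → Jul 1, 2175 (221 left).
Jul has 31 days: +31 → Aug 1, 2175 (190 left).
Aug has 31 days: +31 → Sep 1, 2175 (159 left).
Sep has 30 days: +30 → Oct 1, 2175 (129 left).
Oct has 31 days: +31 → Nov 1, 2175 (98 left).
Nov has 30 days: +30 → Dec 1, 2175 (68 left).
Dec has 31 days: +31 → Jan 1, 2176 (37 left).
Jan has 31 days: +31 → Feb 1, 2176 (6 left).
+6 → Feb 7, 2176.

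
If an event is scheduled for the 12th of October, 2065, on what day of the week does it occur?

Monday

January 1, 2065 is a Thursday.
Jan 1, 2065 → Feb 1, 2065: 31 days (January has 31).
Feb 1, 2065 → Mar 1, 2065: 28 days (February has 28).
Mar 1, 2065 → Apr 1, 2065: 31 days (March has 31).
Apr 1, 2065 → May 1, 2065: 30 days (April has 30).
May 1, 2065 → Jun 1, 2065: 31 days (May has 31).
Jun 1, 2065 → Jul 1, 2065: 30 days (June has 30).
Jul 1, 2065 → Aug 1, 2065: 31 days (July has 31).
Aug 1, 2065 → Sep 1, 2065: 31 days (August has 31).
Sep 1, 2065 → Oct 1, 2065: 30 days (September has 30).
Oct 1, 2065 → Oct 12, 2065: 11 days.
Total: 284 days.
284 mod 7 = 4, so Thursday + 4 = Monday.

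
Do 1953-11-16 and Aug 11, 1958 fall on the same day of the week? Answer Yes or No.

Yes

From Nov 16, 1953 to Aug 11, 1958 is 1729 days.
1729 mod 7 = 0, so they are the same weekday.
(Nov 16, 1953 is a Monday; Aug 11, 1958 is a Monday.)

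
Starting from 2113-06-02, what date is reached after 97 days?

Jun has 30 days: +29 → Jul 1, 2113 (68 left).
Jul has 31 days: +31 → Aug 1, 2113 (37 left).
Aug has 31 days: +31 → Sep 1, 2113 (6 left).
+6 → Sep 7, 2113.

September 7, 2113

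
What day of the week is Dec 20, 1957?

Friday

Doomsday rule: the anchor day for the 1900s is Wednesday. For year 57: 57÷12 = 4 r 9, and 9÷4 = 2, so 4+9+2 = 15.
Wednesday + 15 ≡ Thursday — that's 1957's doomsday.
In December the doomsday date is Dec 12.
Dec 20 is 8 days after Dec 12; 8 mod 7 = 1, so Thursday + 1 = Friday.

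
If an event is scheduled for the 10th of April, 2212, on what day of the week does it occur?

Friday

Doomsday rule: the anchor day for the 2200s is Friday. For year 12: 12÷12 = 1 r 0, and 0÷4 = 0, so 1+0+0 = 1.
Friday + 1 ≡ Saturday — that's 2212's doomsday.
In April the doomsday date is Apr 4.
Apr 10 is 6 days after Apr 4; 6 mod 7 = 6, so Saturday + 6 = Friday.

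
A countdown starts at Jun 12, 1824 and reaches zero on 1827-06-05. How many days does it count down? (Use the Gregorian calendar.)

1088

Jun 12, 1824 → Jun 12, 1825: 365 days.
Jun 12, 1825 → Jun 12, 1826: 365 days.
Jun 12, 1826 → Jul 12, 1826: 30 days (June has 30).
Jul 12, 1826 → Aug 12, 1826: 31 days (July has 31).
Aug 12, 1826 → Sep 12, 1826: 31 days (August has 31).
Sep 12, 1826 → Oct 12, 1826: 30 days (September has 30).
Oct 12, 1826 → Nov 12, 1826: 31 days (October has 31).
Nov 12, 1826 → Dec 12, 1826: 30 days (November has 30).
Dec 12, 1826 → Jan 12, 1827: 31 days (December has 31).
Jan 12, 1827 → Feb 12, 1827: 31 days (January has 31).
Feb 12, 1827 → Mar 12, 1827: 28 days (February has 28).
Mar 12, 1827 → Apr 12, 1827: 31 days (March has 31).
Apr 12, 1827 → May 12, 1827: 30 days (April has 30).
May 12, 1827 → Jun 5, 1827: 24 days.
Total: 1088 days.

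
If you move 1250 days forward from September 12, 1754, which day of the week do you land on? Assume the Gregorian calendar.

First find the weekday of Sep 12, 1754. Doomsday rule: the anchor day for the 1700s is Sunday. For year 54: 54÷12 = 4 r 6, and 6÷4 = 1, so 4+6+1 = 11.
Sunday + 11 ≡ Thursday — that's 1754's doomsday.
In September the doomsday date is Sep 5.
Sep 12 is 7 days after Sep 5; 7 mod 7 = 0, so Thursday + 0 = Thursday.
1250 mod 7 = 4, so 1250 days after a Thursday is Thursday + 4 = Monday.

Monday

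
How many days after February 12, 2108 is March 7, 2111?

Feb 12, 2108 → Feb 12, 2109: 366 days (Feb 29, 2108 is in that span).
Feb 12, 2109 → Feb 12, 2110: 365 days.
Feb 12, 2110 → Mar 12, 2110: 28 days (February has 28).
Mar 12, 2110 → Apr 12, 2110: 31 days (March has 31).
Apr 12, 2110 → May 12, 2110: 30 days (April has 30).
May 12, 2110 → Jun 12, 2110: 31 days (May has 31).
Jun 12, 2110 → Jul 12, 2110: 30 days (June has 30).
Jul 12, 2110 → Aug 12, 2110: 31 days (July has 31).
Aug 12, 2110 → Sep 12, 2110: 31 days (August has 31).
Sep 12, 2110 → Oct 12, 2110: 30 days (September has 30).
Oct 12, 2110 → Nov 12, 2110: 31 days (October has 31).
Nov 12, 2110 → Dec 12, 2110: 30 days (November has 30).
Dec 12, 2110 → Jan 12, 2111: 31 days (December has 31).
Jan 12, 2111 → Feb 12, 2111: 31 days (January has 31).
Feb 12, 2111 → Mar 7, 2111: 23 days.
Total: 1119 days.

1119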